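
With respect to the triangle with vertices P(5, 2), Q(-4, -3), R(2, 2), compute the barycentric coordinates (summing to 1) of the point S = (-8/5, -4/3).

(2/15, 2/3, 1/5)

Signed area of the reference triangle: [PQR] = ½·(5·(-3−2) + (-4)·(2−2) + 2·(2−(-3))) = ½·(-25 + 0 + 10) = -15/2.
[SQR] = ½·((-8/5)·(-3−2) + (-4)·(2−(-4/3)) + 2·(-4/3−(-3))) = ½·(8 − 40/3 + 10/3) = -1, so the P-coordinate is (-1)/(-15/2) = 2/15.
[PSR] = ½·(5·(-4/3−2) + (-8/5)·(2−2) + 2·(2−(-4/3))) = ½·(-50/3 + 0 + 20/3) = -5, so the Q-coordinate is 2/3.
[PQS] = ½·(5·(-3−(-4/3)) + (-4)·(-4/3−2) + (-8/5)·(2−(-3))) = ½·(-25/3 + 40/3 − 8) = -3/2, so the R-coordinate is 1/5.
Check: 2/15 + 2/3 + 1/5 = 1.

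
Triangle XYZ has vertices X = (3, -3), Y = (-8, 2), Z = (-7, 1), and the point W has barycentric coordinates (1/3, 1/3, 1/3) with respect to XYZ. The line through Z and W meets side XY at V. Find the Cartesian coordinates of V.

Line ZW meets XY where the Z-coordinate vanishes; zeroing W's Z-weight and renormalizing leaves X, Y-weights 1/3 : 1/3 → (1/2, 1/2).
So V = (1/2)·X + (1/2)·Y = (-5/2, -1/2).

(-5/2, -1/2)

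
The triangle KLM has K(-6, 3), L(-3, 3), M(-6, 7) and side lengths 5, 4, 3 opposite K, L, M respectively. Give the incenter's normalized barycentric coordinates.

(5/12, 1/3, 1/4)

The incenter has barycentric coordinates proportional to the opposite side lengths: (5 : 4 : 3).
Normalizing by 5+4+3 = 12 gives (5/12, 1/3, 1/4).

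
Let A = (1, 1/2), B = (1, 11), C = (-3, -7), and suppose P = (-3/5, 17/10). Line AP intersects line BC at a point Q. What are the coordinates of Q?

(-1, 2)

Barycentric coordinates of P with respect to ABC: (1/5, 2/5, 2/5).
On side BC the A-coordinate is zero; dropping P's A-weight 1/5 and renormalizing the remaining 2/5 : 2/5 gives weights 1/2, 1/2 on B, C.
Q = (1/2)·(1, 11) + (1/2)·(-3, -7) = (-1, 2).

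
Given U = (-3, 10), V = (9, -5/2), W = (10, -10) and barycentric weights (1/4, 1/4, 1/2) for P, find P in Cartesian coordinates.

(13/2, -25/8)

P = (1/4)·U + (1/4)·V + (1/2)·W.
x-coordinate: (1/4)·(-3) + (1/4)·9 + (1/2)·10 = 13/2.
y-coordinate: (1/4)·10 + (1/4)·(-5/2) + (1/2)·(-10) = -25/8.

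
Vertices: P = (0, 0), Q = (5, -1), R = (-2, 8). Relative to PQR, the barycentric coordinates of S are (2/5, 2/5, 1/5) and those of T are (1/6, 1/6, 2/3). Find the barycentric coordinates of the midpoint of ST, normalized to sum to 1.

(17/60, 17/60, 13/30)

Since both coordinate triples sum to 1, the midpoint's barycentrics are the componentwise average.
(2/5+1/6)/2 = 17/60; similarly 17/60 and 13/30.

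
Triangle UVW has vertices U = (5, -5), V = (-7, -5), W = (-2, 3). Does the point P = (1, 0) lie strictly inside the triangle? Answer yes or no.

no

Barycentric coordinates of P: (13/32, -1/32, 5/8).
The three coordinates are positive, negative, positive; a point is interior exactly when all three are positive.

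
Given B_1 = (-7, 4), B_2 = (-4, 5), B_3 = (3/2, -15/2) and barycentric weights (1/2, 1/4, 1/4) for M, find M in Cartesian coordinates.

M = (1/2)·B_1 + (1/4)·B_2 + (1/4)·B_3.
x-coordinate: (1/2)·(-7) + (1/4)·(-4) + (1/4)·(3/2) = -33/8.
y-coordinate: (1/2)·4 + (1/4)·5 + (1/4)·(-15/2) = 11/8.

(-33/8, 11/8)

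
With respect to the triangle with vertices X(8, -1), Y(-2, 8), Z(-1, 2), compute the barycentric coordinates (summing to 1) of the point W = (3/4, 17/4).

(1/4, 1/2, 1/4)

Signed area of the reference triangle: [XYZ] = ½·(8·(8−2) + (-2)·(2−(-1)) + (-1)·(-1−8)) = ½·(48 − 6 + 9) = 51/2.
[WYZ] = ½·((3/4)·(8−2) + (-2)·(2−(17/4)) + (-1)·(17/4−8)) = ½·(9/2 + 9/2 + 15/4) = 51/8, so the X-coordinate is (51/8)/(51/2) = 1/4.
[XWZ] = ½·(8·(17/4−2) + (3/4)·(2−(-1)) + (-1)·(-1−(17/4))) = ½·(18 + 9/4 + 21/4) = 51/4, so the Y-coordinate is 1/2.
[XYW] = ½·(8·(8−(17/4)) + (-2)·(17/4−(-1)) + (3/4)·(-1−8)) = ½·(30 − 21/2 − 27/4) = 51/8, so the Z-coordinate is 1/4.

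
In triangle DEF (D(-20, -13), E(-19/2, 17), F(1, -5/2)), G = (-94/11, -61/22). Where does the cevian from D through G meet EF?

(-2, 43/14)

Barycentric coordinates of G with respect to DEF: (4/11, 2/11, 5/11).
On side EF the D-coordinate is zero; dropping G's D-weight 4/11 and renormalizing the remaining 2/11 : 5/11 gives weights 2/7, 5/7 on E, F.
H = (2/7)·(-19/2, 17) + (5/7)·(1, -5/2) = (-2, 43/14).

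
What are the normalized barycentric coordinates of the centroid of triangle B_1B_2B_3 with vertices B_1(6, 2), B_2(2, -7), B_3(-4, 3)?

(1/3, 1/3, 1/3)

The centroid is the average of the vertices, so each weight is 1/3.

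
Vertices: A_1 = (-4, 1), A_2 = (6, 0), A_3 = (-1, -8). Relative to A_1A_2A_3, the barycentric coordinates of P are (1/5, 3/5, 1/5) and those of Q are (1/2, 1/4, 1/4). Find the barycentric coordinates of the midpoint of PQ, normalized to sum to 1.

Since both coordinate triples sum to 1, the midpoint's barycentrics are the componentwise average.
(1/5+1/2)/2 = 7/20; similarly 17/40 and 9/40.

(7/20, 17/40, 9/40)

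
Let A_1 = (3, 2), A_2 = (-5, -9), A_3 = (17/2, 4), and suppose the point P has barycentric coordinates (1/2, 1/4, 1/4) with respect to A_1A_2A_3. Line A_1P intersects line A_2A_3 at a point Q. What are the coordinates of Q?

(7/4, -5/2)

Line A_1P meets A_2A_3 where the A_1-coordinate vanishes; zeroing P's A_1-weight and renormalizing leaves A_2, A_3-weights 1/4 : 1/4 → (1/2, 1/2).
So Q = (1/2)·A_2 + (1/2)·A_3 = (7/4, -5/2).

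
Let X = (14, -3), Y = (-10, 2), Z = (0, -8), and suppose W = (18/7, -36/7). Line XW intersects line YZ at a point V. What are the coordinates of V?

(-2, -6)

Barycentric coordinates of W with respect to XYZ: (2/7, 1/7, 4/7).
On side YZ the X-coordinate is zero; dropping W's X-weight 2/7 and renormalizing the remaining 1/7 : 4/7 gives weights 1/5, 4/5 on Y, Z.
V = (1/5)·(-10, 2) + (4/5)·(0, -8) = (-2, -6).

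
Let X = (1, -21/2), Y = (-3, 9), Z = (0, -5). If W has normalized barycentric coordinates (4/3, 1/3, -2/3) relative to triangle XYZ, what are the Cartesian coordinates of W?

W = (4/3)·X + (1/3)·Y + (-2/3)·Z.
x-coordinate: (4/3)·1 + (1/3)·(-3) + (-2/3)·0 = 1/3.
y-coordinate: (4/3)·(-21/2) + (1/3)·9 + (-2/3)·(-5) = -23/3.

(1/3, -23/3)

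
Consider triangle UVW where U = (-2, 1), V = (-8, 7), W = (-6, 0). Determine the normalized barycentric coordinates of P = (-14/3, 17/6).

Signed area of the reference triangle: [UVW] = ½·((-2)·(7−0) + (-8)·(0−1) + (-6)·(1−7)) = ½·(-14 + 8 + 36) = 15.
[PVW] = ½·((-14/3)·(7−0) + (-8)·(0−(17/6)) + (-6)·(17/6−7)) = ½·(-98/3 + 68/3 + 25) = 15/2, so the U-coordinate is (15/2)/15 = 1/2.
[UPW] = ½·((-2)·(17/6−0) + (-14/3)·(0−1) + (-6)·(1−(17/6))) = ½·(-17/3 + 14/3 + 11) = 5, so the V-coordinate is 1/3.
[UVP] = ½·((-2)·(7−(17/6)) + (-8)·(17/6−1) + (-14/3)·(1−7)) = ½·(-25/3 − 44/3 + 28) = 5/2, so the W-coordinate is 1/6.
Check: 1/2 + 1/3 + 1/6 = 1.

(1/2, 1/3, 1/6)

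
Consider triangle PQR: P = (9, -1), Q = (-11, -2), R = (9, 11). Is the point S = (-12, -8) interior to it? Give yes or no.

Barycentric coordinates of S: (107/240, 21/20, -119/240).
The three coordinates are positive, positive, negative; a point is interior exactly when all three are positive.

no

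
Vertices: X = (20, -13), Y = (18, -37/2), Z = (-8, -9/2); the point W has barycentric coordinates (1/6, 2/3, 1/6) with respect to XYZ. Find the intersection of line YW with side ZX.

Line YW meets ZX where the Y-coordinate vanishes; zeroing W's Y-weight and renormalizing leaves Z, X-weights 1/6 : 1/6 → (1/2, 1/2).
So V = (1/2)·Z + (1/2)·X = (6, -35/4).

(6, -35/4)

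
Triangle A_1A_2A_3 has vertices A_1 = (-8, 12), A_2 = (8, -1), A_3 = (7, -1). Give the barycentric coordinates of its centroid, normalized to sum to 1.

The centroid is the average of the vertices, so each weight is 1/3.

(1/3, 1/3, 1/3)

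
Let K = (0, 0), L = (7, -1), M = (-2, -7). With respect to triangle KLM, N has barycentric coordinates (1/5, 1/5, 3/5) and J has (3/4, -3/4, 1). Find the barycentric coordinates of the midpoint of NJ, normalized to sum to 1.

Since both coordinate triples sum to 1, the midpoint's barycentrics are the componentwise average.
(1/5+3/4)/2 = 19/40; similarly -11/40 and 4/5.

(19/40, -11/40, 4/5)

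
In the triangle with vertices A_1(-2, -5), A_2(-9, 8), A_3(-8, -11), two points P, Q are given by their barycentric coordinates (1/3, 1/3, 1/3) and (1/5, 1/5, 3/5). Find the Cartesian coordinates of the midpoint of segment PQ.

(-20/3, -13/3)

Barycentric coordinates of the midpoint are the average: (4/15, 4/15, 7/15).
Converting: (4/15)·A_1 + (4/15)·A_2 + (7/15)·A_3 = (-20/3, -13/3).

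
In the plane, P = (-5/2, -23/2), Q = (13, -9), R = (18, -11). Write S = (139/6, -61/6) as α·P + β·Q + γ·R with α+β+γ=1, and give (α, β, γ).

Signed area of the reference triangle: [PQR] = ½·((-5/2)·(-9−(-11)) + 13·(-11−(-23/2)) + 18·(-23/2−(-9))) = ½·(-5 + 13/2 − 45) = -87/4.
[SQR] = ½·((139/6)·(-9−(-11)) + 13·(-11−(-61/6)) + 18·(-61/6−(-9))) = ½·(139/3 − 65/6 − 21) = 29/4, so the P-coordinate is (29/4)/(-87/4) = -1/3.
[PSR] = ½·((-5/2)·(-61/6−(-11)) + (139/6)·(-11−(-23/2)) + 18·(-23/2−(-61/6))) = ½·(-25/12 + 139/12 − 24) = -29/4, so the Q-coordinate is 1/3.
[PQS] = ½·((-5/2)·(-9−(-61/6)) + 13·(-61/6−(-23/2)) + (139/6)·(-23/2−(-9))) = ½·(-35/12 + 52/3 − 695/12) = -87/4, so the R-coordinate is 1.

(-1/3, 1/3, 1)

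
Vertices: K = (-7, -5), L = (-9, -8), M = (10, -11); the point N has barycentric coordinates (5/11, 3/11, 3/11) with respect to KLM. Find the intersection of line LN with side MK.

Line LN meets MK where the L-coordinate vanishes; zeroing N's L-weight and renormalizing leaves M, K-weights 3/11 : 5/11 → (3/8, 5/8).
So J = (3/8)·M + (5/8)·K = (-5/8, -29/4).

(-5/8, -29/4)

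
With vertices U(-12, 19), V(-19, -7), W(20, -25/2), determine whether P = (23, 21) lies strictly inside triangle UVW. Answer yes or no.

no

Barycentric coordinates of P: (2646/2105, -2333/2105, 1792/2105).
The three coordinates are positive, negative, positive; a point is interior exactly when all three are positive.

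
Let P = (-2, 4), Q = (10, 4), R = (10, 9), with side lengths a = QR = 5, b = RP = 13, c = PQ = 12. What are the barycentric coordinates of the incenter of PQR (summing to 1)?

The incenter has barycentric coordinates proportional to the opposite side lengths: (5 : 13 : 12).
Normalizing by 5+13+12 = 30 gives (1/6, 13/30, 2/5).

(1/6, 13/30, 2/5)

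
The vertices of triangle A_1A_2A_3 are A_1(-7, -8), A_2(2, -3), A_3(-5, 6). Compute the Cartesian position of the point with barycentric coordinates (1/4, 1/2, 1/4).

P = (1/4)·A_1 + (1/2)·A_2 + (1/4)·A_3.
x-coordinate: (1/4)·(-7) + (1/2)·2 + (1/4)·(-5) = -2.
y-coordinate: (1/4)·(-8) + (1/2)·(-3) + (1/4)·6 = -2.

(-2, -2)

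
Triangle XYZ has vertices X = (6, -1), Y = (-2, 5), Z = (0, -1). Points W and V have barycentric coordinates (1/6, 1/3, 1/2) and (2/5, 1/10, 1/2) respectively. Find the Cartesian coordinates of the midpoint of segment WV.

Barycentric coordinates of the midpoint are the average: (17/60, 13/60, 1/2).
Converting: (17/60)·X + (13/60)·Y + (1/2)·Z = (19/15, 3/10).

(19/15, 3/10)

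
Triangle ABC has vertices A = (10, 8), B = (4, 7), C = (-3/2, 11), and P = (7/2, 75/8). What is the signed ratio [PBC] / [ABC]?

3/8

[ABC] = ½·(10·(7−11) + 4·(11−8) + (-3/2)·(8−7)) = ½·(-40 + 12 − 3/2) = -59/4.
[PBC] = ½·((7/2)·(7−11) + 4·(11−(75/8)) + (-3/2)·(75/8−7)) = ½·(-14 + 13/2 − 57/16) = -177/32, so the ratio is (-177/32)/(-59/4) = 3/8.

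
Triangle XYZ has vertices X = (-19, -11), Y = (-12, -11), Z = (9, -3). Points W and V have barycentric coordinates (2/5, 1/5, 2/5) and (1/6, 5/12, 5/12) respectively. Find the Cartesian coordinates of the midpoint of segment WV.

(-649/120, -116/15)

Barycentric coordinates of the midpoint are the average: (17/60, 37/120, 49/120).
Converting: (17/60)·X + (37/120)·Y + (49/120)·Z = (-649/120, -116/15).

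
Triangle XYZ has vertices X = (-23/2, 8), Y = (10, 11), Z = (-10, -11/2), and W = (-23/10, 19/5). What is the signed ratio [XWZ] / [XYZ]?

2/5

[XYZ] = ½·((-23/2)·(11−(-11/2)) + 10·(-11/2−8) + (-10)·(8−11)) = ½·(-759/4 − 135 + 30) = -1179/8.
[XWZ] = ½·((-23/2)·(19/5−(-11/2)) + (-23/10)·(-11/2−8) + (-10)·(8−(19/5))) = ½·(-2139/20 + 621/20 − 42) = -1179/20, so the ratio is (-1179/20)/(-1179/8) = 2/5.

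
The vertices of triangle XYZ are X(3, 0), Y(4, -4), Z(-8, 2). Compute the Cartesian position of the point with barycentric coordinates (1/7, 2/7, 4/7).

(-3, 0)

W = (1/7)·X + (2/7)·Y + (4/7)·Z.
x-coordinate: (1/7)·3 + (2/7)·4 + (4/7)·(-8) = -3.
y-coordinate: (1/7)·0 + (2/7)·(-4) + (4/7)·2 = 0.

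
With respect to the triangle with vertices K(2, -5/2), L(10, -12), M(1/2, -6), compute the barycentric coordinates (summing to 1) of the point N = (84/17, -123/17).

Signed area of the reference triangle: [KLM] = ½·(2·(-12−(-6)) + 10·(-6−(-5/2)) + (1/2)·(-5/2−(-12))) = ½·(-12 − 35 + 19/4) = -169/8.
[NLM] = ½·((84/17)·(-12−(-6)) + 10·(-6−(-123/17)) + (1/2)·(-123/17−(-12))) = ½·(-504/17 + 210/17 + 81/34) = -507/68, so the K-coordinate is (-507/68)/(-169/8) = 6/17.
[KNM] = ½·(2·(-123/17−(-6)) + (84/17)·(-6−(-5/2)) + (1/2)·(-5/2−(-123/17))) = ½·(-42/17 − 294/17 + 161/68) = -1183/136, so the L-coordinate is 7/17.
[KLN] = ½·(2·(-12−(-123/17)) + 10·(-123/17−(-5/2)) + (84/17)·(-5/2−(-12))) = ½·(-162/17 − 805/17 + 798/17) = -169/34, so the M-coordinate is 4/17.
Check: 6/17 + 7/17 + 4/17 = 1.

(6/17, 7/17, 4/17)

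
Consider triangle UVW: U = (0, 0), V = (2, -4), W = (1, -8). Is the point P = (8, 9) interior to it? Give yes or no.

no

Barycentric coordinates of P: (-11/12, 73/12, -25/6).
The three coordinates are negative, positive, negative; a point is interior exactly when all three are positive.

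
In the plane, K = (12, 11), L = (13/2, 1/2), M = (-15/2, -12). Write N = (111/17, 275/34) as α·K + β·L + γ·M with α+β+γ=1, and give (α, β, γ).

(23/17, -15/17, 9/17)

Signed area of the reference triangle: [KLM] = ½·(12·(1/2−(-12)) + (13/2)·(-12−11) + (-15/2)·(11−(1/2))) = ½·(150 − 299/2 − 315/4) = -313/8.
[NLM] = ½·((111/17)·(1/2−(-12)) + (13/2)·(-12−(275/34)) + (-15/2)·(275/34−(1/2))) = ½·(2775/34 − 8879/68 − 1935/34) = -7199/136, so the K-coordinate is (-7199/136)/(-313/8) = 23/17.
[KNM] = ½·(12·(275/34−(-12)) + (111/17)·(-12−11) + (-15/2)·(11−(275/34))) = ½·(4098/17 − 2553/17 − 1485/68) = 4695/136, so the L-coordinate is -15/17.
[KLN] = ½·(12·(1/2−(275/34)) + (13/2)·(275/34−11) + (111/17)·(11−(1/2))) = ½·(-1548/17 − 1287/68 + 2331/34) = -2817/136, so the M-coordinate is 9/17.
Check: 23/17 − 15/17 + 9/17 = 1.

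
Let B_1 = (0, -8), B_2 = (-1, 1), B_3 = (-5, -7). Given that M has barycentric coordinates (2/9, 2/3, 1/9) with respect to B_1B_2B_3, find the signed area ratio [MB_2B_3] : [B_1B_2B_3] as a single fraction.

The signed ratio [MB_2B_3]/[B_1B_2B_3] equals the barycentric coordinate of M at vertex B_1, which is 2/9.

2/9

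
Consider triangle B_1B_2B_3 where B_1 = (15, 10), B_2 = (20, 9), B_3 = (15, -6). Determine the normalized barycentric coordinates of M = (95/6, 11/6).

Signed area of the reference triangle: [B_1B_2B_3] = ½·(15·(9−(-6)) + 20·(-6−10) + 15·(10−9)) = ½·(225 − 320 + 15) = -40.
[MB_2B_3] = ½·((95/6)·(9−(-6)) + 20·(-6−(11/6)) + 15·(11/6−9)) = ½·(475/2 − 470/3 − 215/2) = -40/3, so the B_1-coordinate is (-40/3)/(-40) = 1/3.
[B_1MB_3] = ½·(15·(11/6−(-6)) + (95/6)·(-6−10) + 15·(10−(11/6))) = ½·(235/2 − 760/3 + 245/2) = -20/3, so the B_2-coordinate is 1/6.
[B_1B_2M] = ½·(15·(9−(11/6)) + 20·(11/6−10) + (95/6)·(10−9)) = ½·(215/2 − 490/3 + 95/6) = -20, so the B_3-coordinate is 1/2.

(1/3, 1/6, 1/2)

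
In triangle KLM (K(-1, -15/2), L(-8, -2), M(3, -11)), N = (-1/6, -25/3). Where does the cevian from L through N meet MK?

Barycentric coordinates of N with respect to KLM: (1/3, 1/6, 1/2).
On side MK the L-coordinate is zero; dropping N's L-weight 1/6 and renormalizing the remaining 1/2 : 1/3 gives weights 3/5, 2/5 on M, K.
J = (3/5)·(3, -11) + (2/5)·(-1, -15/2) = (7/5, -48/5).

(7/5, -48/5)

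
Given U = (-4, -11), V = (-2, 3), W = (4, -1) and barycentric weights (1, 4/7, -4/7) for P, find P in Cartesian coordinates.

P = 1·U + (4/7)·V + (-4/7)·W.
x-coordinate: 1·(-4) + (4/7)·(-2) + (-4/7)·4 = -52/7.
y-coordinate: 1·(-11) + (4/7)·3 + (-4/7)·(-1) = -61/7.

(-52/7, -61/7)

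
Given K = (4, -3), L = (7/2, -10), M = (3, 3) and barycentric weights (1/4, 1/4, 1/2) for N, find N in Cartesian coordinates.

N = (1/4)·K + (1/4)·L + (1/2)·M.
x-coordinate: (1/4)·4 + (1/4)·(7/2) + (1/2)·3 = 27/8.
y-coordinate: (1/4)·(-3) + (1/4)·(-10) + (1/2)·3 = -7/4.

(27/8, -7/4)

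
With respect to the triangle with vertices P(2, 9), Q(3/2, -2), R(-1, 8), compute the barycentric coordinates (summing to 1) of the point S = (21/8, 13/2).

(1, 1/4, -1/4)

Signed area of the reference triangle: [PQR] = ½·(2·(-2−8) + (3/2)·(8−9) + (-1)·(9−(-2))) = ½·(-20 − 3/2 − 11) = -65/4.
[SQR] = ½·((21/8)·(-2−8) + (3/2)·(8−(13/2)) + (-1)·(13/2−(-2))) = ½·(-105/4 + 9/4 − 17/2) = -65/4, so the P-coordinate is (-65/4)/(-65/4) = 1.
[PSR] = ½·(2·(13/2−8) + (21/8)·(8−9) + (-1)·(9−(13/2))) = ½·(-3 − 21/8 − 5/2) = -65/16, so the Q-coordinate is 1/4.
[PQS] = ½·(2·(-2−(13/2)) + (3/2)·(13/2−9) + (21/8)·(9−(-2))) = ½·(-17 − 15/4 + 231/8) = 65/16, so the R-coordinate is -1/4.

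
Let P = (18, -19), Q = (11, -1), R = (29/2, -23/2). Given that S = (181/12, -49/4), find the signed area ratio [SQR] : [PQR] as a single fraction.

1/3

[PQR] = ½·(18·(-1−(-23/2)) + 11·(-23/2−(-19)) + (29/2)·(-19−(-1))) = ½·(189 + 165/2 − 261) = 21/4.
[SQR] = ½·((181/12)·(-1−(-23/2)) + 11·(-23/2−(-49/4)) + (29/2)·(-49/4−(-1))) = ½·(1267/8 + 33/4 − 1305/8) = 7/4, so the ratio is (7/4)/(21/4) = 1/3.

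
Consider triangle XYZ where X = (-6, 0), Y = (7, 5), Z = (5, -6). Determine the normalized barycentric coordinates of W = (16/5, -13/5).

Signed area of the reference triangle: [XYZ] = ½·((-6)·(5−(-6)) + 7·(-6−0) + 5·(0−5)) = ½·(-66 − 42 − 25) = -133/2.
[WYZ] = ½·((16/5)·(5−(-6)) + 7·(-6−(-13/5)) + 5·(-13/5−5)) = ½·(176/5 − 119/5 − 38) = -133/10, so the X-coordinate is (-133/10)/(-133/2) = 1/5.
[XWZ] = ½·((-6)·(-13/5−(-6)) + (16/5)·(-6−0) + 5·(0−(-13/5))) = ½·(-102/5 − 96/5 + 13) = -133/10, so the Y-coordinate is 1/5.
[XYW] = ½·((-6)·(5−(-13/5)) + 7·(-13/5−0) + (16/5)·(0−5)) = ½·(-228/5 − 91/5 − 16) = -399/10, so the Z-coordinate is 3/5.
Check: 1/5 + 1/5 + 3/5 = 1.

(1/5, 1/5, 3/5)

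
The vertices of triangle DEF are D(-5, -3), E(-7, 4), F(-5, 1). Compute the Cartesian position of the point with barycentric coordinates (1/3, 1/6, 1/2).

G = (1/3)·D + (1/6)·E + (1/2)·F.
x-coordinate: (1/3)·(-5) + (1/6)·(-7) + (1/2)·(-5) = -16/3.
y-coordinate: (1/3)·(-3) + (1/6)·4 + (1/2)·1 = 1/6.

(-16/3, 1/6)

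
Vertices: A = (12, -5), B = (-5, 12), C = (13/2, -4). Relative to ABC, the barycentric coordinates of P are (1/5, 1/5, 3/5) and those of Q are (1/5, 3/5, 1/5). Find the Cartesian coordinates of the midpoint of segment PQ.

Barycentric coordinates of the midpoint are the average: (1/5, 2/5, 2/5).
Converting: (1/5)·A + (2/5)·B + (2/5)·C = (3, 11/5).

(3, 11/5)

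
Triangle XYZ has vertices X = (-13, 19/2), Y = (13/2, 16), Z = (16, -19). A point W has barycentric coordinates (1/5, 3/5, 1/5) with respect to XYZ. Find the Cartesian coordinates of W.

(9/2, 77/10)

W = (1/5)·X + (3/5)·Y + (1/5)·Z.
x-coordinate: (1/5)·(-13) + (3/5)·(13/2) + (1/5)·16 = 9/2.
y-coordinate: (1/5)·(19/2) + (3/5)·16 + (1/5)·(-19) = 77/10.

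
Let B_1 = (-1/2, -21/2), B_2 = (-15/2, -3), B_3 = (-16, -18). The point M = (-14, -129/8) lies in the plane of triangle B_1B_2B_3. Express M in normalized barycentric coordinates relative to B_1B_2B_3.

Signed area of the reference triangle: [B_1B_2B_3] = ½·((-1/2)·(-3−(-18)) + (-15/2)·(-18−(-21/2)) + (-16)·(-21/2−(-3))) = ½·(-15/2 + 225/4 + 120) = 675/8.
[MB_2B_3] = ½·((-14)·(-3−(-18)) + (-15/2)·(-18−(-129/8)) + (-16)·(-129/8−(-3))) = ½·(-210 + 225/16 + 210) = 225/32, so the B_1-coordinate is (225/32)/(675/8) = 1/12.
[B_1MB_3] = ½·((-1/2)·(-129/8−(-18)) + (-14)·(-18−(-21/2)) + (-16)·(-21/2−(-129/8))) = ½·(-15/16 + 105 − 90) = 225/32, so the B_2-coordinate is 1/12.
[B_1B_2M] = ½·((-1/2)·(-3−(-129/8)) + (-15/2)·(-129/8−(-21/2)) + (-14)·(-21/2−(-3))) = ½·(-105/16 + 675/16 + 105) = 1125/16, so the B_3-coordinate is 5/6.

(1/12, 1/12, 5/6)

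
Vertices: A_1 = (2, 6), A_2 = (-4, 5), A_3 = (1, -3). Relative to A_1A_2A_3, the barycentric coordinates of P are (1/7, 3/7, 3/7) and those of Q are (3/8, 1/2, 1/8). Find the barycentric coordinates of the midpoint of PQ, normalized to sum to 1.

(29/112, 13/28, 31/112)

Since both coordinate triples sum to 1, the midpoint's barycentrics are the componentwise average.
(1/7+3/8)/2 = 29/112; similarly 13/28 and 31/112.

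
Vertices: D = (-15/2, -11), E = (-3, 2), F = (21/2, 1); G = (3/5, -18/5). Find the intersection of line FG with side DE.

Barycentric coordinates of G with respect to DEF: (2/5, 1/5, 2/5).
On side DE the F-coordinate is zero; dropping G's F-weight 2/5 and renormalizing the remaining 2/5 : 1/5 gives weights 2/3, 1/3 on D, E.
H = (2/3)·(-15/2, -11) + (1/3)·(-3, 2) = (-6, -20/3).

(-6, -20/3)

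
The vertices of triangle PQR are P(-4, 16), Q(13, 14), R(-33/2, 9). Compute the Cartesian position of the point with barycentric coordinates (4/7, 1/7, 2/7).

S = (4/7)·P + (1/7)·Q + (2/7)·R.
x-coordinate: (4/7)·(-4) + (1/7)·13 + (2/7)·(-33/2) = -36/7.
y-coordinate: (4/7)·16 + (1/7)·14 + (2/7)·9 = 96/7.

(-36/7, 96/7)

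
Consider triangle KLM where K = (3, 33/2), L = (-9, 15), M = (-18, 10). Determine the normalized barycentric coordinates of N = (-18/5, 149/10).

Signed area of the reference triangle: [KLM] = ½·(3·(15−10) + (-9)·(10−(33/2)) + (-18)·(33/2−15)) = ½·(15 + 117/2 − 27) = 93/4.
[NLM] = ½·((-18/5)·(15−10) + (-9)·(10−(149/10)) + (-18)·(149/10−15)) = ½·(-18 + 441/10 + 9/5) = 279/20, so the K-coordinate is (279/20)/(93/4) = 3/5.
[KNM] = ½·(3·(149/10−10) + (-18/5)·(10−(33/2)) + (-18)·(33/2−(149/10))) = ½·(147/10 + 117/5 − 144/5) = 93/20, so the L-coordinate is 1/5.
[KLN] = ½·(3·(15−(149/10)) + (-9)·(149/10−(33/2)) + (-18/5)·(33/2−15)) = ½·(3/10 + 72/5 − 27/5) = 93/20, so the M-coordinate is 1/5.

(3/5, 1/5, 1/5)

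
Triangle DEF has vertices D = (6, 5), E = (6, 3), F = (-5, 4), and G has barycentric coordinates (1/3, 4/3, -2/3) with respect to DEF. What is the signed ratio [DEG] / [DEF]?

The signed ratio [DEG]/[DEF] equals the barycentric coordinate of G at vertex F, which is -2/3.

-2/3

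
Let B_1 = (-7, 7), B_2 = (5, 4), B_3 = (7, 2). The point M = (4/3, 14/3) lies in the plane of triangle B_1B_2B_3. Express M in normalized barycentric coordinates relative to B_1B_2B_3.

(1/3, 1/2, 1/6)

Signed area of the reference triangle: [B_1B_2B_3] = ½·((-7)·(4−2) + 5·(2−7) + 7·(7−4)) = ½·(-14 − 25 + 21) = -9.
[MB_2B_3] = ½·((4/3)·(4−2) + 5·(2−(14/3)) + 7·(14/3−4)) = ½·(8/3 − 40/3 + 14/3) = -3, so the B_1-coordinate is (-3)/(-9) = 1/3.
[B_1MB_3] = ½·((-7)·(14/3−2) + (4/3)·(2−7) + 7·(7−(14/3))) = ½·(-56/3 − 20/3 + 49/3) = -9/2, so the B_2-coordinate is 1/2.
[B_1B_2M] = ½·((-7)·(4−(14/3)) + 5·(14/3−7) + (4/3)·(7−4)) = ½·(14/3 − 35/3 + 4) = -3/2, so the B_3-coordinate is 1/6.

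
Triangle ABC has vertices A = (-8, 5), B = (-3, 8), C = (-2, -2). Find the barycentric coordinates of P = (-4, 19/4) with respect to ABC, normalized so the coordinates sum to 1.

Signed area of the reference triangle: [ABC] = ½·((-8)·(8−(-2)) + (-3)·(-2−5) + (-2)·(5−8)) = ½·(-80 + 21 + 6) = -53/2.
[PBC] = ½·((-4)·(8−(-2)) + (-3)·(-2−(19/4)) + (-2)·(19/4−8)) = ½·(-40 + 81/4 + 13/2) = -53/8, so the A-coordinate is (-53/8)/(-53/2) = 1/4.
[APC] = ½·((-8)·(19/4−(-2)) + (-4)·(-2−5) + (-2)·(5−(19/4))) = ½·(-54 + 28 − 1/2) = -53/4, so the B-coordinate is 1/2.
[ABP] = ½·((-8)·(8−(19/4)) + (-3)·(19/4−5) + (-4)·(5−8)) = ½·(-26 + 3/4 + 12) = -53/8, so the C-coordinate is 1/4.
Check: 1/4 + 1/2 + 1/4 = 1.

(1/4, 1/2, 1/4)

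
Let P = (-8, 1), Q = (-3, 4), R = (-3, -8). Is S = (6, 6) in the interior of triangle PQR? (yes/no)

Barycentric coordinates of S: (-9/5, 151/60, 17/60).
The three coordinates are negative, positive, positive; a point is interior exactly when all three are positive.

no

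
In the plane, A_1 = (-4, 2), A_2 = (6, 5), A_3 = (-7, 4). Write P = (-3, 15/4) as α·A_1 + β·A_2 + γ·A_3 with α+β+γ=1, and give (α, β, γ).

Signed area of the reference triangle: [A_1A_2A_3] = ½·((-4)·(5−4) + 6·(4−2) + (-7)·(2−5)) = ½·(-4 + 12 + 21) = 29/2.
[PA_2A_3] = ½·((-3)·(5−4) + 6·(4−(15/4)) + (-7)·(15/4−5)) = ½·(-3 + 3/2 + 35/4) = 29/8, so the A_1-coordinate is (29/8)/(29/2) = 1/4.
[A_1PA_3] = ½·((-4)·(15/4−4) + (-3)·(4−2) + (-7)·(2−(15/4))) = ½·(1 − 6 + 49/4) = 29/8, so the A_2-coordinate is 1/4.
[A_1A_2P] = ½·((-4)·(5−(15/4)) + 6·(15/4−2) + (-3)·(2−5)) = ½·(-5 + 21/2 + 9) = 29/4, so the A_3-coordinate is 1/2.

(1/4, 1/4, 1/2)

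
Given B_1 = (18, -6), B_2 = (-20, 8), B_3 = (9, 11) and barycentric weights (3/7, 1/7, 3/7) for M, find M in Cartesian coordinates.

M = (3/7)·B_1 + (1/7)·B_2 + (3/7)·B_3.
x-coordinate: (3/7)·18 + (1/7)·(-20) + (3/7)·9 = 61/7.
y-coordinate: (3/7)·(-6) + (1/7)·8 + (3/7)·11 = 23/7.

(61/7, 23/7)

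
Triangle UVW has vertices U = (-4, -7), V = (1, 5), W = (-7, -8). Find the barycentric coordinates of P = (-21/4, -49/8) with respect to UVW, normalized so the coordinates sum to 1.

Signed area of the reference triangle: [UVW] = ½·((-4)·(5−(-8)) + 1·(-8−(-7)) + (-7)·(-7−5)) = ½·(-52 − 1 + 84) = 31/2.
[PVW] = ½·((-21/4)·(5−(-8)) + 1·(-8−(-49/8)) + (-7)·(-49/8−5)) = ½·(-273/4 − 15/8 + 623/8) = 31/8, so the U-coordinate is (31/8)/(31/2) = 1/4.
[UPW] = ½·((-4)·(-49/8−(-8)) + (-21/4)·(-8−(-7)) + (-7)·(-7−(-49/8))) = ½·(-15/2 + 21/4 + 49/8) = 31/16, so the V-coordinate is 1/8.
[UVP] = ½·((-4)·(5−(-49/8)) + 1·(-49/8−(-7)) + (-21/4)·(-7−5)) = ½·(-89/2 + 7/8 + 63) = 155/16, so the W-coordinate is 5/8.

(1/4, 1/8, 5/8)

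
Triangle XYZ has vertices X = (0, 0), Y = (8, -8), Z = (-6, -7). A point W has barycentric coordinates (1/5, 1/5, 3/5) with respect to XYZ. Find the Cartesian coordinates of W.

(-2, -29/5)

W = (1/5)·X + (1/5)·Y + (3/5)·Z.
x-coordinate: (1/5)·0 + (1/5)·8 + (3/5)·(-6) = -2.
y-coordinate: (1/5)·0 + (1/5)·(-8) + (3/5)·(-7) = -29/5.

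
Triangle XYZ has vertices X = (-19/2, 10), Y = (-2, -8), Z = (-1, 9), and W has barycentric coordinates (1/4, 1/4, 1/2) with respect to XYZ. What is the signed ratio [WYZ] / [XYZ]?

1/4

The signed ratio [WYZ]/[XYZ] equals the barycentric coordinate of W at vertex X, which is 1/4.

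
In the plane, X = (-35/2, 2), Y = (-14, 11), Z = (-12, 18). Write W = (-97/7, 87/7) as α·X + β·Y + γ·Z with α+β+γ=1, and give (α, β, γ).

Signed area of the reference triangle: [XYZ] = ½·((-35/2)·(11−18) + (-14)·(18−2) + (-12)·(2−11)) = ½·(245/2 − 224 + 108) = 13/4.
[WYZ] = ½·((-97/7)·(11−18) + (-14)·(18−(87/7)) + (-12)·(87/7−11)) = ½·(97 − 78 − 120/7) = 13/14, so the X-coordinate is (13/14)/(13/4) = 2/7.
[XWZ] = ½·((-35/2)·(87/7−18) + (-97/7)·(18−2) + (-12)·(2−(87/7))) = ½·(195/2 − 1552/7 + 876/7) = 13/28, so the Y-coordinate is 1/7.
[XYW] = ½·((-35/2)·(11−(87/7)) + (-14)·(87/7−2) + (-97/7)·(2−11)) = ½·(25 − 146 + 873/7) = 13/7, so the Z-coordinate is 4/7.

(2/7, 1/7, 4/7)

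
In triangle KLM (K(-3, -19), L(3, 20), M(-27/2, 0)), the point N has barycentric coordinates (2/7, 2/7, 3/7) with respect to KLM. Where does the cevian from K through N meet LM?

Line KN meets LM where the K-coordinate vanishes; zeroing N's K-weight and renormalizing leaves L, M-weights 2/7 : 3/7 → (2/5, 3/5).
So J = (2/5)·L + (3/5)·M = (-69/10, 8).

(-69/10, 8)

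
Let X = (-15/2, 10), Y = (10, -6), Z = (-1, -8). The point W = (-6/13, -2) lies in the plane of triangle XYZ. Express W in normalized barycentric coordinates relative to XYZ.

Signed area of the reference triangle: [XYZ] = ½·((-15/2)·(-6−(-8)) + 10·(-8−10) + (-1)·(10−(-6))) = ½·(-15 − 180 − 16) = -211/2.
[WYZ] = ½·((-6/13)·(-6−(-8)) + 10·(-8−(-2)) + (-1)·(-2−(-6))) = ½·(-12/13 − 60 − 4) = -422/13, so the X-coordinate is (-422/13)/(-211/2) = 4/13.
[XWZ] = ½·((-15/2)·(-2−(-8)) + (-6/13)·(-8−10) + (-1)·(10−(-2))) = ½·(-45 + 108/13 − 12) = -633/26, so the Y-coordinate is 3/13.
[XYW] = ½·((-15/2)·(-6−(-2)) + 10·(-2−10) + (-6/13)·(10−(-6))) = ½·(30 − 120 − 96/13) = -633/13, so the Z-coordinate is 6/13.

(4/13, 3/13, 6/13)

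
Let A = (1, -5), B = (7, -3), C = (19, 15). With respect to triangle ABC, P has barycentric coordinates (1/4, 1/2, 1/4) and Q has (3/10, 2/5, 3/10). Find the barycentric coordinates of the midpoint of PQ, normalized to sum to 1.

Since both coordinate triples sum to 1, the midpoint's barycentrics are the componentwise average.
(1/4+3/10)/2 = 11/40; similarly 9/20 and 11/40.

(11/40, 9/20, 11/40)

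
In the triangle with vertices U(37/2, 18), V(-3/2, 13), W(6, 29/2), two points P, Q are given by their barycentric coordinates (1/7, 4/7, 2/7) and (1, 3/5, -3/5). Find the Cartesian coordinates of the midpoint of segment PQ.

(35/4, 2187/140)

Barycentric coordinates of the midpoint are the average: (4/7, 41/70, -11/70).
Converting: (4/7)·U + (41/70)·V + (-11/70)·W = (35/4, 2187/140).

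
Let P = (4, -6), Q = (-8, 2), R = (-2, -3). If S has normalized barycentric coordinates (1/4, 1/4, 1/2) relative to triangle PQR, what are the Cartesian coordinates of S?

S = (1/4)·P + (1/4)·Q + (1/2)·R.
x-coordinate: (1/4)·4 + (1/4)·(-8) + (1/2)·(-2) = -2.
y-coordinate: (1/4)·(-6) + (1/4)·2 + (1/2)·(-3) = -5/2.

(-2, -5/2)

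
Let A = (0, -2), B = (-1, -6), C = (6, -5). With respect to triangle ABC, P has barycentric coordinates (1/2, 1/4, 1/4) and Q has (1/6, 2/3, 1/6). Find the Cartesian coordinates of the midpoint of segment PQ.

Barycentric coordinates of the midpoint are the average: (1/3, 11/24, 5/24).
Converting: (1/3)·A + (11/24)·B + (5/24)·C = (19/24, -107/24).

(19/24, -107/24)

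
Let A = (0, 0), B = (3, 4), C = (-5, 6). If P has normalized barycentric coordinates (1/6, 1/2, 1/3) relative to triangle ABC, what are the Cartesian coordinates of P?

(-1/6, 4)

P = (1/6)·A + (1/2)·B + (1/3)·C.
x-coordinate: (1/6)·0 + (1/2)·3 + (1/3)·(-5) = -1/6.
y-coordinate: (1/6)·0 + (1/2)·4 + (1/3)·6 = 4.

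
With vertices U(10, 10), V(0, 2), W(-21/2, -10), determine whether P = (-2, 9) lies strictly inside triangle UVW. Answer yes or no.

Barycentric coordinates of P: (-65/24, 439/72, -43/18).
The three coordinates are negative, positive, negative; a point is interior exactly when all three are positive.

no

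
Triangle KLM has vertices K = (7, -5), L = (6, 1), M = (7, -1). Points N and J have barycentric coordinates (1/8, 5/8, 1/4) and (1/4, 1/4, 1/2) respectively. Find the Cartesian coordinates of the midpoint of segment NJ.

Barycentric coordinates of the midpoint are the average: (3/16, 7/16, 3/8).
Converting: (3/16)·K + (7/16)·L + (3/8)·M = (105/16, -7/8).

(105/16, -7/8)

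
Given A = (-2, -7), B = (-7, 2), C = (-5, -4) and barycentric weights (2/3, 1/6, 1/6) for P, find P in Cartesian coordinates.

(-10/3, -5)

P = (2/3)·A + (1/6)·B + (1/6)·C.
x-coordinate: (2/3)·(-2) + (1/6)·(-7) + (1/6)·(-5) = -10/3.
y-coordinate: (2/3)·(-7) + (1/6)·2 + (1/6)·(-4) = -5.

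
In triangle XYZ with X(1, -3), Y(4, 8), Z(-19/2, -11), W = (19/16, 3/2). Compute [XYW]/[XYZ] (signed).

1/8

[XYZ] = ½·(1·(8−(-11)) + 4·(-11−(-3)) + (-19/2)·(-3−8)) = ½·(19 − 32 + 209/2) = 183/4.
[XYW] = ½·(1·(8−(3/2)) + 4·(3/2−(-3)) + (19/16)·(-3−8)) = ½·(13/2 + 18 − 209/16) = 183/32, so the ratio is (183/32)/(183/4) = 1/8.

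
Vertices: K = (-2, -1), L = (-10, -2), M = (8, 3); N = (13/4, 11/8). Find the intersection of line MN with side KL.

(-14/3, -4/3)

Barycentric coordinates of N with respect to KLM: (1/4, 1/8, 5/8).
On side KL the M-coordinate is zero; dropping N's M-weight 5/8 and renormalizing the remaining 1/4 : 1/8 gives weights 2/3, 1/3 on K, L.
J = (2/3)·(-2, -1) + (1/3)·(-10, -2) = (-14/3, -4/3).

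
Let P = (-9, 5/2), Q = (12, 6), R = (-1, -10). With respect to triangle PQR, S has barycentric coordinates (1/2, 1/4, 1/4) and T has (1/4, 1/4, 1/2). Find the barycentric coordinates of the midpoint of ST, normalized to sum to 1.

(3/8, 1/4, 3/8)

Since both coordinate triples sum to 1, the midpoint's barycentrics are the componentwise average.
(1/2+1/4)/2 = 3/8; similarly 1/4 and 3/8.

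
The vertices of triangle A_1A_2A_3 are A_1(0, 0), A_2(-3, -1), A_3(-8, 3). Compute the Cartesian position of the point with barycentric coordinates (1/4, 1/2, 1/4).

(-7/2, 1/4)

P = (1/4)·A_1 + (1/2)·A_2 + (1/4)·A_3.
x-coordinate: (1/4)·0 + (1/2)·(-3) + (1/4)·(-8) = -7/2.
y-coordinate: (1/4)·0 + (1/2)·(-1) + (1/4)·3 = 1/4.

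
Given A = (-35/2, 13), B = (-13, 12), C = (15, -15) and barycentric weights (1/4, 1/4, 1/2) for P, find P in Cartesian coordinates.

(-1/8, -5/4)

P = (1/4)·A + (1/4)·B + (1/2)·C.
x-coordinate: (1/4)·(-35/2) + (1/4)·(-13) + (1/2)·15 = -1/8.
y-coordinate: (1/4)·13 + (1/4)·12 + (1/2)·(-15) = -5/4.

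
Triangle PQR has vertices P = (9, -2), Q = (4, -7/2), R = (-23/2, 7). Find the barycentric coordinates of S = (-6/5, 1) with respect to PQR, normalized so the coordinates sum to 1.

(1/5, 2/5, 2/5)

Signed area of the reference triangle: [PQR] = ½·(9·(-7/2−7) + 4·(7−(-2)) + (-23/2)·(-2−(-7/2))) = ½·(-189/2 + 36 − 69/4) = -303/8.
[SQR] = ½·((-6/5)·(-7/2−7) + 4·(7−1) + (-23/2)·(1−(-7/2))) = ½·(63/5 + 24 − 207/4) = -303/40, so the P-coordinate is (-303/40)/(-303/8) = 1/5.
[PSR] = ½·(9·(1−7) + (-6/5)·(7−(-2)) + (-23/2)·(-2−1)) = ½·(-54 − 54/5 + 69/2) = -303/20, so the Q-coordinate is 2/5.
[PQS] = ½·(9·(-7/2−1) + 4·(1−(-2)) + (-6/5)·(-2−(-7/2))) = ½·(-81/2 + 12 − 9/5) = -303/20, so the R-coordinate is 2/5.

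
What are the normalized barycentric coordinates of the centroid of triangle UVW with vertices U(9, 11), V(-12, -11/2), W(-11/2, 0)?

(1/3, 1/3, 1/3)

The centroid is the average of the vertices, so each weight is 1/3.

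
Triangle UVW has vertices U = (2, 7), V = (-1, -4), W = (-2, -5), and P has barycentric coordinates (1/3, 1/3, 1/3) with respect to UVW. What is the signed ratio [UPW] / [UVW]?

1/3

The signed ratio [UPW]/[UVW] equals the barycentric coordinate of P at vertex V, which is 1/3.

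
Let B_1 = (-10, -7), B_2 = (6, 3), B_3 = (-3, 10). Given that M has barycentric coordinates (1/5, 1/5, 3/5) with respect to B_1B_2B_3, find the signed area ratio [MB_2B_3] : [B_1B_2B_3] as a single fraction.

The signed ratio [MB_2B_3]/[B_1B_2B_3] equals the barycentric coordinate of M at vertex B_1, which is 1/5.

1/5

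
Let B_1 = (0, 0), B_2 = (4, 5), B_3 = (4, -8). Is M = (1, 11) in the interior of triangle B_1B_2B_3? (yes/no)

Barycentric coordinates of M: (3/4, 1, -3/4).
The three coordinates are positive, positive, negative; a point is interior exactly when all three are positive.

no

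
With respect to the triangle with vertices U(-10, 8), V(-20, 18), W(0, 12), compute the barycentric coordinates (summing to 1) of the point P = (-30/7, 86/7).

Signed area of the reference triangle: [UVW] = ½·((-10)·(18−12) + (-20)·(12−8) + 0·(8−18)) = ½·(-60 − 80 + 0) = -70.
[PVW] = ½·((-30/7)·(18−12) + (-20)·(12−(86/7)) + 0·(86/7−18)) = ½·(-180/7 + 40/7 + 0) = -10, so the U-coordinate is (-10)/(-70) = 1/7.
[UPW] = ½·((-10)·(86/7−12) + (-30/7)·(12−8) + 0·(8−(86/7))) = ½·(-20/7 − 120/7 + 0) = -10, so the V-coordinate is 1/7.
[UVP] = ½·((-10)·(18−(86/7)) + (-20)·(86/7−8) + (-30/7)·(8−18)) = ½·(-400/7 − 600/7 + 300/7) = -50, so the W-coordinate is 5/7.

(1/7, 1/7, 5/7)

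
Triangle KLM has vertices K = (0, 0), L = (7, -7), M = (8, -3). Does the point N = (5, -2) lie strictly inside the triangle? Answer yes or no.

Barycentric coordinates of N: (13/35, 1/35, 3/5).
The three coordinates are positive, positive, positive; a point is interior exactly when all three are positive.

yes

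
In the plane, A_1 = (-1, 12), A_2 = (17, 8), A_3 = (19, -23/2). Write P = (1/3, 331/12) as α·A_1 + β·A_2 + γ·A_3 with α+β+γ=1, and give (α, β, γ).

(5/6, 1, -5/6)

Signed area of the reference triangle: [A_1A_2A_3] = ½·((-1)·(8−(-23/2)) + 17·(-23/2−12) + 19·(12−8)) = ½·(-39/2 − 799/2 + 76) = -343/2.
[PA_2A_3] = ½·((1/3)·(8−(-23/2)) + 17·(-23/2−(331/12)) + 19·(331/12−8)) = ½·(13/2 − 7973/12 + 4465/12) = -1715/12, so the A_1-coordinate is (-1715/12)/(-343/2) = 5/6.
[A_1PA_3] = ½·((-1)·(331/12−(-23/2)) + (1/3)·(-23/2−12) + 19·(12−(331/12))) = ½·(-469/12 − 47/6 − 3553/12) = -343/2, so the A_2-coordinate is 1.
[A_1A_2P] = ½·((-1)·(8−(331/12)) + 17·(331/12−12) + (1/3)·(12−8)) = ½·(235/12 + 3179/12 + 4/3) = 1715/12, so the A_3-coordinate is -5/6.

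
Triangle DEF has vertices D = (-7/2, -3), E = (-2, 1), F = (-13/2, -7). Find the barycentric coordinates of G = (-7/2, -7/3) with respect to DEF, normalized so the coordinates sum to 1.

Signed area of the reference triangle: [DEF] = ½·((-7/2)·(1−(-7)) + (-2)·(-7−(-3)) + (-13/2)·(-3−1)) = ½·(-28 + 8 + 26) = 3.
[GEF] = ½·((-7/2)·(1−(-7)) + (-2)·(-7−(-7/3)) + (-13/2)·(-7/3−1)) = ½·(-28 + 28/3 + 65/3) = 3/2, so the D-coordinate is (3/2)/3 = 1/2.
[DGF] = ½·((-7/2)·(-7/3−(-7)) + (-7/2)·(-7−(-3)) + (-13/2)·(-3−(-7/3))) = ½·(-49/3 + 14 + 13/3) = 1, so the E-coordinate is 1/3.
[DEG] = ½·((-7/2)·(1−(-7/3)) + (-2)·(-7/3−(-3)) + (-7/2)·(-3−1)) = ½·(-35/3 − 4/3 + 14) = 1/2, so the F-coordinate is 1/6.

(1/2, 1/3, 1/6)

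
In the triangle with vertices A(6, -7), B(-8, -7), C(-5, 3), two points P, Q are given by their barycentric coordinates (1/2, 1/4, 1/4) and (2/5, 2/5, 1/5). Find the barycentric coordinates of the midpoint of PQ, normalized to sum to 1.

(9/20, 13/40, 9/40)

Since both coordinate triples sum to 1, the midpoint's barycentrics are the componentwise average.
(1/2+2/5)/2 = 9/20; similarly 13/40 and 9/40.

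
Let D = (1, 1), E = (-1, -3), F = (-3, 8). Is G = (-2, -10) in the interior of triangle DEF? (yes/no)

no

Barycentric coordinates of G: (-5/6, 13/6, -1/3).
The three coordinates are negative, positive, negative; a point is interior exactly when all three are positive.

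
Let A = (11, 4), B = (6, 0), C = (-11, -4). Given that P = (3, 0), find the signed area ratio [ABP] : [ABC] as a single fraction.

1/4

[ABC] = ½·(11·(0−(-4)) + 6·(-4−4) + (-11)·(4−0)) = ½·(44 − 48 − 44) = -24.
[ABP] = ½·(11·(0−0) + 6·(0−4) + 3·(4−0)) = ½·(0 − 24 + 12) = -6, so the ratio is (-6)/(-24) = 1/4.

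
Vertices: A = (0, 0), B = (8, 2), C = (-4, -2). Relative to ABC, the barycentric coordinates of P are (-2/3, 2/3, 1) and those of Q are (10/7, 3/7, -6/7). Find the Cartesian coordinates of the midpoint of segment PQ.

Barycentric coordinates of the midpoint are the average: (8/21, 23/42, 1/14).
Converting: (8/21)·A + (23/42)·B + (1/14)·C = (86/21, 20/21).

(86/21, 20/21)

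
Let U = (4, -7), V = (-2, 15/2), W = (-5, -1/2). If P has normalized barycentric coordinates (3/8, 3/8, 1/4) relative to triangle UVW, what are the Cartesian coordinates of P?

(-1/2, 1/16)

P = (3/8)·U + (3/8)·V + (1/4)·W.
x-coordinate: (3/8)·4 + (3/8)·(-2) + (1/4)·(-5) = -1/2.
y-coordinate: (3/8)·(-7) + (3/8)·(15/2) + (1/4)·(-1/2) = 1/16.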